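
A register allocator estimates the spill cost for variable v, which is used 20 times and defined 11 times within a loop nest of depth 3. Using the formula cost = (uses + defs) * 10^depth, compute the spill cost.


uses + defs = 20 + 11 = 31
10^3 = 1000
Spill cost = 31 * 1000 = 31000

31000


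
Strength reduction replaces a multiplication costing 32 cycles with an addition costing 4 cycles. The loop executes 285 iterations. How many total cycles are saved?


Per-iteration saving = 32 - 4 = 28
Total saved = 285 * 28 = 7980

7980


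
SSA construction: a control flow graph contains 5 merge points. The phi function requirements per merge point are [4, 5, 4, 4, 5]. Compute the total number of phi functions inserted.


Total phi functions = sum of phi functions at each join node
= 4 + 5 + 4 + 4 + 5 = 22

22


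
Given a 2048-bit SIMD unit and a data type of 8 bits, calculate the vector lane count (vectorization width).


Width = SIMD bits / data type bits
= 2048 / 8 = 256

256


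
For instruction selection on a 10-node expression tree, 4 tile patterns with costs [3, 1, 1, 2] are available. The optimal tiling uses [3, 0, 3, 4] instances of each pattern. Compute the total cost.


Total cost = sum(count_i * cost_i)
= 3*3 + 0*1 + 3*1 + 4*2
= 20

20


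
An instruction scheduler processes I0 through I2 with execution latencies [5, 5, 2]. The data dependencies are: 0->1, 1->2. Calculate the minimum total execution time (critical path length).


Compute longest path through dependency graph: dist(Ik) = max over predecessors of dist + latency(Ik).
dist(I0) = latency 5 = 5
dist(I1) = dist(I0) + 5 = 5 + 5 = 10
dist(I2) = dist(I1) + 2 = 10 + 2 = 12
Critical path = max dist = 12

12


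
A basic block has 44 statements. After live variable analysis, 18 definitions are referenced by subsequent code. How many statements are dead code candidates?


Dead code = total statements - live definitions
= 44 - 18 = 26

26


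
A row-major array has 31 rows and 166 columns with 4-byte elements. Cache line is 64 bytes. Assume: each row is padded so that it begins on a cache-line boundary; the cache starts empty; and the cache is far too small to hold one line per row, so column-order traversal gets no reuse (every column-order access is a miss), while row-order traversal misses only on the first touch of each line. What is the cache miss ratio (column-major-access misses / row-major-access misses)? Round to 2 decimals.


Each row occupies 166 * 4 = 664 bytes and starts on a line boundary, so it spans ceil(664 / 64) = 11 cache lines.
Row-major traversal misses (one per line touched): 31 * ceil(166 * 4 / 64) = 341
Column-major traversal misses (no reuse, every access misses): 31 * 166 = 5146
Ratio = 5146 / 341 = 15.09

15.09


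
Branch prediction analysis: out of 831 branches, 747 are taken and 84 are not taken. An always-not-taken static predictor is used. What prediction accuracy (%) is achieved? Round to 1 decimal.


Predictor: always-not-taken
Correct predictions = 84
Accuracy = 84 / 831 * 100 = 10.1%

10.1


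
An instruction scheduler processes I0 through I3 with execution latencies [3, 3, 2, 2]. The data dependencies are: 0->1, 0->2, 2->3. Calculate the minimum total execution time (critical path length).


Compute longest path through dependency graph: dist(Ik) = max over predecessors of dist + latency(Ik).
dist(I0) = latency 3 = 3
dist(I1) = dist(I0) + 3 = 3 + 3 = 6
dist(I2) = dist(I0) + 2 = 3 + 2 = 5
dist(I3) = dist(I2) + 2 = 5 + 2 = 7
Critical path = max dist = 7

7


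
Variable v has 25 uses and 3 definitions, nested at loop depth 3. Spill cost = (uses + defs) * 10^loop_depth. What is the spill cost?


uses + defs = 25 + 3 = 28
10^3 = 1000
Spill cost = 28 * 1000 = 28000

28000


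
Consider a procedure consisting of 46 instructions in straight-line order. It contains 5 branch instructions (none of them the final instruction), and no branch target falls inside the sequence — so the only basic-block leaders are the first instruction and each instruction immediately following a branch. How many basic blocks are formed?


With no in-sequence branch targets, the leaders are the first instruction plus the instruction after each branch.
Number of basic blocks = branches + 1
= 5 + 1 = 6

6


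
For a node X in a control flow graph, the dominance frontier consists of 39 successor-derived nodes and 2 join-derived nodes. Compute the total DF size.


DF(X) = direct successor contributions + join point contributions
= 39 + 2 = 41

41


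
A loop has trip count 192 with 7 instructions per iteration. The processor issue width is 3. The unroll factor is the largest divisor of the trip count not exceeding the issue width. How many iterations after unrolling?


Largest divisor of 192 <= 3 is 3
New iterations = 192 / 3 = 64

64


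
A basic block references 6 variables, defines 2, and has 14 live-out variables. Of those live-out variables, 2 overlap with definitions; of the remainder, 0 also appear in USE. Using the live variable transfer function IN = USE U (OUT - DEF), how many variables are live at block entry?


OUT - DEF: 14 - 2 = 12
|IN| = |USE| + |OUT - DEF| - |USE ∩ (OUT - DEF)| = 6 + 12 - 0 = 18

18


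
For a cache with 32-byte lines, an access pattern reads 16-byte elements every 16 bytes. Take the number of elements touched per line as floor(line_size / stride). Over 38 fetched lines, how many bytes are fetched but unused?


Elements per line = floor(32 / 16) = 2
Bytes used per line = 2 * 16 = 32
Wasted per line = 32 - 32 = 0
Total wasted = 0 * 38 = 0

0


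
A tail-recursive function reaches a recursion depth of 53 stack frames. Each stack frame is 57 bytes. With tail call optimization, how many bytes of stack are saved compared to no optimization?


Without TCO: 53 * 57 = 3021 bytes
With TCO: reuse 1 frame = 57 bytes
Savings = 3021 - 57 = 2964

2964


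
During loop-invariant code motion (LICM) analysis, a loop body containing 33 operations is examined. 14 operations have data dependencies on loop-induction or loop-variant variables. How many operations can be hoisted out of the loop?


Invariant candidates = total - loop-dependent
= 33 - 14 = 19

19


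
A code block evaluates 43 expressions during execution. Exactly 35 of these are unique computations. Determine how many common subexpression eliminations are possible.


CSE count = total expressions - unique expressions
= 43 - 35 = 8

8


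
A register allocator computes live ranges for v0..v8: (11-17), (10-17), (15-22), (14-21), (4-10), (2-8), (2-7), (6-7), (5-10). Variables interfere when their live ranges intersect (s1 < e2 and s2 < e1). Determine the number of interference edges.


Check all pairs for overlapping intervals.
Two intervals (s1,e1) and (s2,e2) overlap if s1 < e2 and s2 < e1.
v0 (11-17) vs v1..v8: overlaps v1, v2, v3 -> 3
v1 (10-17) vs v2..v8: overlaps v2, v3 -> 2
v2 (15-22) vs v3..v8: overlaps v3 -> 1
v3 (14-21) vs v4..v8: overlaps none -> 0
v4 (4-10) vs v5..v8: overlaps v5, v6, v7, v8 -> 4
v5 (2-8) vs v6..v8: overlaps v6, v7, v8 -> 3
v6 (2-7) vs v7..v8: overlaps v7, v8 -> 2
v7 (6-7) vs v8: overlaps v8 -> 1
Total overlapping pairs = 3 + 2 + 1 + 0 + 4 + 3 + 2 + 1 = 16

16


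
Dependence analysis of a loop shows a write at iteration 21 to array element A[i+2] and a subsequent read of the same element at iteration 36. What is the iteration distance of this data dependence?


Distance = read iteration - write iteration
= 36 - 21 = 15

15


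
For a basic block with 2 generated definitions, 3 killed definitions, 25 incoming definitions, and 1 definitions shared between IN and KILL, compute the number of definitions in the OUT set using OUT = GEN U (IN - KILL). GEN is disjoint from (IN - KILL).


IN - KILL: 25 - 1 = 24 surviving definitions
OUT = GEN + surviving = 2 + 24 = 26

26


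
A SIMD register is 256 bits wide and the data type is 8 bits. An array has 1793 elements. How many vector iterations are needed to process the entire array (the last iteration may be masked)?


Width = 256 / 8 = 32 elements per vector op
Iterations = ceil(1793 / 32) = 57

57


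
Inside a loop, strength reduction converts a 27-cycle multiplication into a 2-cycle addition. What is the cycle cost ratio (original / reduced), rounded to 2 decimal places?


Ratio = mult_cost / add_cost = 27 / 2 = 13.5

13.5


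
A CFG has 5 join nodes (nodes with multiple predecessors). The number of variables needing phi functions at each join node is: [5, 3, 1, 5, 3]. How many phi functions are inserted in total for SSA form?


Total phi functions = sum of phi functions at each join node
= 5 + 3 + 1 + 5 + 3 = 17

17


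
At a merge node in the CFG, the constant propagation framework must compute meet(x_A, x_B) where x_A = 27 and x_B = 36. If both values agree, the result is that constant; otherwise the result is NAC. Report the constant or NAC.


Meet operation: if both paths give the same constant, result is that constant; if they differ, result is NAC (not-a-constant).
Path A: 27, Path B: 36 -> differ
Result: not-a-constant -> NAC

NAC


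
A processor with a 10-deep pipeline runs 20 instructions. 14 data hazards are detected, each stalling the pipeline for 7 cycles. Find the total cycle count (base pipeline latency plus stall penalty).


Base cycles = 10 + 20 - 1 = 29
Total stalls = 14 * 7 = 98
Total = 29 + 98 = 127

127


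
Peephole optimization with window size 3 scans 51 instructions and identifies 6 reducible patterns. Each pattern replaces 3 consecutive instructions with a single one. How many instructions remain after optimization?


Each match removes 2 instructions.
Total removed = 6 * 2 = 12
Remaining = 51 - 12 = 39

39


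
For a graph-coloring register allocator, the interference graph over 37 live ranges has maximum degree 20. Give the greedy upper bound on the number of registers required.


Greedy coloring never needs more than (max_degree + 1) colors: when coloring a vertex, at most max_degree neighbors are already colored.
Upper bound = 20 + 1 = 21

21


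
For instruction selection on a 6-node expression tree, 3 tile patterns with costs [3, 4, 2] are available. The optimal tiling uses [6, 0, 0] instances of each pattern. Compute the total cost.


Total cost = sum(count_i * cost_i)
= 6*3 + 0*4 + 0*2
= 18

18


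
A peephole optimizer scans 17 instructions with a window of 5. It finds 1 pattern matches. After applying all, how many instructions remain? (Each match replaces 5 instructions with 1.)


Each match removes 4 instructions.
Total removed = 1 * 4 = 4
Remaining = 17 - 4 = 13

13


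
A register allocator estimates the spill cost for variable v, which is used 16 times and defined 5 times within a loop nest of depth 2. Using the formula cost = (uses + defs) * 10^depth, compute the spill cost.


uses + defs = 16 + 5 = 21
10^2 = 100
Spill cost = 21 * 100 = 2100

2100


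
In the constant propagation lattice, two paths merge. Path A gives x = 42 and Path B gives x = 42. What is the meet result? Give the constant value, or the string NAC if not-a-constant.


Meet operation: if both paths give the same constant, result is that constant; if they differ, result is NAC (not-a-constant).
Path A: 42, Path B: 42 -> equal
Result: constant -> 42

42


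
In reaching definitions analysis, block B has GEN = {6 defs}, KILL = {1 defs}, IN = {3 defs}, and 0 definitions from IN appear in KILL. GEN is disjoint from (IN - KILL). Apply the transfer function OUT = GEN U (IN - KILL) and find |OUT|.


IN - KILL: 3 - 0 = 3 surviving definitions
OUT = GEN + surviving = 6 + 3 = 9

9


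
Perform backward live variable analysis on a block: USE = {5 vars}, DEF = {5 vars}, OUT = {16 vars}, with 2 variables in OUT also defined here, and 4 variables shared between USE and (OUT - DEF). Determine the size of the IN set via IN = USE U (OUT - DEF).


OUT - DEF: 16 - 2 = 14
|IN| = |USE| + |OUT - DEF| - |USE ∩ (OUT - DEF)| = 5 + 14 - 4 = 15

15


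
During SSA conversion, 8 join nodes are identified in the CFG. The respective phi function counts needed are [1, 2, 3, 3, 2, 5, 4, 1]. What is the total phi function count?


Total phi functions = sum of phi functions at each join node
= 1 + 2 + 3 + 3 + 2 + 5 + 4 + 1 = 21

21


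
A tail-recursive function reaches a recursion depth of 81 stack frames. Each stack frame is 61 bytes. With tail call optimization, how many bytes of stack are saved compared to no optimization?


Without TCO: 81 * 61 = 4941 bytes
With TCO: reuse 1 frame = 61 bytes
Savings = 4941 - 61 = 4880

4880


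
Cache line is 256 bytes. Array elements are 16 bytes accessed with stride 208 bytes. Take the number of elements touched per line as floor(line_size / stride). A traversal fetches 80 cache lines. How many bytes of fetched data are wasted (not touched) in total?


Elements per line = floor(256 / 208) = 1
Bytes used per line = 1 * 16 = 16
Wasted per line = 256 - 16 = 240
Total wasted = 240 * 80 = 19200

19200


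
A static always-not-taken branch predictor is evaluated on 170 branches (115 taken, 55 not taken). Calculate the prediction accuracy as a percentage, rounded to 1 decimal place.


Predictor: always-not-taken
Correct predictions = 55
Accuracy = 55 / 170 * 100 = 32.4%

32.4


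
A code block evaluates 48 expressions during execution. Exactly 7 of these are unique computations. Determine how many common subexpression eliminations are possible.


CSE count = total expressions - unique expressions
= 48 - 7 = 41

41


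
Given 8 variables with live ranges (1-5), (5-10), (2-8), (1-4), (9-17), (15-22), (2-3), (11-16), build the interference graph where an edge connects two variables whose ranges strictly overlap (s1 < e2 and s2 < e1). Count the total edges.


Check all pairs for overlapping intervals.
Two intervals (s1,e1) and (s2,e2) overlap if s1 < e2 and s2 < e1.
v0 (1-5) vs v1..v7: overlaps v2, v3, v6 -> 3
v1 (5-10) vs v2..v7: overlaps v2, v4 -> 2
v2 (2-8) vs v3..v7: overlaps v3, v6 -> 2
v3 (1-4) vs v4..v7: overlaps v6 -> 1
v4 (9-17) vs v5..v7: overlaps v5, v7 -> 2
v5 (15-22) vs v6..v7: overlaps v7 -> 1
v6 (2-3) vs v7: overlaps none -> 0
Total overlapping pairs = 3 + 2 + 2 + 1 + 2 + 1 + 0 = 11

11


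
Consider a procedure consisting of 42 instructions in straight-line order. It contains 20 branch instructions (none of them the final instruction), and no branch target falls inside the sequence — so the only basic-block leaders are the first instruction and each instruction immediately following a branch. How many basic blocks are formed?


With no in-sequence branch targets, the leaders are the first instruction plus the instruction after each branch.
Number of basic blocks = branches + 1
= 20 + 1 = 21

21


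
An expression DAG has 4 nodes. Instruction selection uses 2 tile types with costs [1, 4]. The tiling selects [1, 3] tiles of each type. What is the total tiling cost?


Total cost = sum(count_i * cost_i)
= 1*1 + 3*4
= 13

13


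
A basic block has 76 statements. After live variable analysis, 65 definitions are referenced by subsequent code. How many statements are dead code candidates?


Dead code = total statements - live definitions
= 76 - 65 = 11

11


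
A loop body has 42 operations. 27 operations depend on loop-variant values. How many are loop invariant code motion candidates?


Invariant candidates = total - loop-dependent
= 42 - 27 = 15

15


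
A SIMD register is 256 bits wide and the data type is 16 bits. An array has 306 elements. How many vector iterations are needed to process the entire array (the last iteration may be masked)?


Width = 256 / 16 = 16 elements per vector op
Iterations = ceil(306 / 16) = 20

20


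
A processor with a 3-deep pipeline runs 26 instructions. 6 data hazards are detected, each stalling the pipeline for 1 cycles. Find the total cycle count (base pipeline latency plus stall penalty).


Base cycles = 3 + 26 - 1 = 28
Total stalls = 6 * 1 = 6
Total = 28 + 6 = 34

34


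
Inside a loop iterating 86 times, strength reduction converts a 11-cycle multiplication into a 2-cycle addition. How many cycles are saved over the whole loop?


Per-iteration saving = 11 - 2 = 9
Total saved = 86 * 9 = 774

774


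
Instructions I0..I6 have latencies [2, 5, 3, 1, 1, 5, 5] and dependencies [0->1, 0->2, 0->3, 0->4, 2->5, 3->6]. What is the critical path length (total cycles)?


Compute longest path through dependency graph: dist(Ik) = max over predecessors of dist + latency(Ik).
dist(I0) = latency 2 = 2
dist(I1) = dist(I0) + 5 = 2 + 5 = 7
dist(I2) = dist(I0) + 3 = 2 + 3 = 5
dist(I3) = dist(I0) + 1 = 2 + 1 = 3
dist(I4) = dist(I0) + 1 = 2 + 1 = 3
dist(I5) = dist(I2) + 5 = 5 + 5 = 10
dist(I6) = dist(I3) + 5 = 3 + 5 = 8
Critical path = max dist = 10

10


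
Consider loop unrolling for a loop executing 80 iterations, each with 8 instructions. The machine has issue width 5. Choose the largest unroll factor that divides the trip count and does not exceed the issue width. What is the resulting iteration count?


Largest divisor of 80 <= 5 is 5
New iterations = 80 / 5 = 16

16


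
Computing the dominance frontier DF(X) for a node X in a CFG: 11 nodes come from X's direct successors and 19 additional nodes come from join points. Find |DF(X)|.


DF(X) = direct successor contributions + join point contributions
= 11 + 19 = 30

30


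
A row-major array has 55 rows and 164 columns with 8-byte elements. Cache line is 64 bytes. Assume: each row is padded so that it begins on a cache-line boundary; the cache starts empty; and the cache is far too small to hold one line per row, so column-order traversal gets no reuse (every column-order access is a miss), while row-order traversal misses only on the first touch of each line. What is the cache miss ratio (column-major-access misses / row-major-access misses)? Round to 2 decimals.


Each row occupies 164 * 8 = 1312 bytes and starts on a line boundary, so it spans ceil(1312 / 64) = 21 cache lines.
Row-major traversal misses (one per line touched): 55 * ceil(164 * 8 / 64) = 1155
Column-major traversal misses (no reuse, every access misses): 55 * 164 = 9020
Ratio = 9020 / 1155 = 7.81

7.81


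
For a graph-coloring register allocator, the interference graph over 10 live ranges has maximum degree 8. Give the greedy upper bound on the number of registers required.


Greedy coloring never needs more than (max_degree + 1) colors: when coloring a vertex, at most max_degree neighbors are already colored.
Upper bound = 8 + 1 = 9

9


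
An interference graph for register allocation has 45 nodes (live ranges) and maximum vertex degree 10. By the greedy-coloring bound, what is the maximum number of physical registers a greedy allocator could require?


Greedy coloring never needs more than (max_degree + 1) colors: when coloring a vertex, at most max_degree neighbors are already colored.
Upper bound = 10 + 1 = 11

11


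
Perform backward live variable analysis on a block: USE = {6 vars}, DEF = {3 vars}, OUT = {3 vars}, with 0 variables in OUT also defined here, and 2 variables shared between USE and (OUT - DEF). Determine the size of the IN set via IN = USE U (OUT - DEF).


OUT - DEF: 3 - 0 = 3
|IN| = |USE| + |OUT - DEF| - |USE ∩ (OUT - DEF)| = 6 + 3 - 2 = 7

7


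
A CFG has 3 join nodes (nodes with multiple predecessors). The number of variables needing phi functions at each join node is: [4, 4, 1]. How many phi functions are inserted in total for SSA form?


Total phi functions = sum of phi functions at each join node
= 4 + 4 + 1 = 9

9


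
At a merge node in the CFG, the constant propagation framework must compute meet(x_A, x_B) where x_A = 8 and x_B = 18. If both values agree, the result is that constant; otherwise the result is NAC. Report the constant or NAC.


Meet operation: if both paths give the same constant, result is that constant; if they differ, result is NAC (not-a-constant).
Path A: 8, Path B: 18 -> differ
Result: not-a-constant -> NAC

NAC


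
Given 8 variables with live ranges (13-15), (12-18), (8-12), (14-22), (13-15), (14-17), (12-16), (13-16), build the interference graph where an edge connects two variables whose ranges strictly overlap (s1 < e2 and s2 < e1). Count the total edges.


Check all pairs for overlapping intervals.
Two intervals (s1,e1) and (s2,e2) overlap if s1 < e2 and s2 < e1.
v0 (13-15) vs v1..v7: overlaps v1, v3, v4, v5, v6, v7 -> 6
v1 (12-18) vs v2..v7: overlaps v3, v4, v5, v6, v7 -> 5
v2 (8-12) vs v3..v7: overlaps none -> 0
v3 (14-22) vs v4..v7: overlaps v4, v5, v6, v7 -> 4
v4 (13-15) vs v5..v7: overlaps v5, v6, v7 -> 3
v5 (14-17) vs v6..v7: overlaps v6, v7 -> 2
v6 (12-16) vs v7: overlaps v7 -> 1
Total overlapping pairs = 6 + 5 + 0 + 4 + 3 + 2 + 1 = 21

21


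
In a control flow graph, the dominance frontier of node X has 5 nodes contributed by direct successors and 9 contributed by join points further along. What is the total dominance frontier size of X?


DF(X) = direct successor contributions + join point contributions
= 5 + 9 = 14

14


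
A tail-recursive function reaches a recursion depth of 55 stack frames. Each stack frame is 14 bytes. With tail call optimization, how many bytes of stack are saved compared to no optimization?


Without TCO: 55 * 14 = 770 bytes
With TCO: reuse 1 frame = 14 bytes
Savings = 770 - 14 = 756

756


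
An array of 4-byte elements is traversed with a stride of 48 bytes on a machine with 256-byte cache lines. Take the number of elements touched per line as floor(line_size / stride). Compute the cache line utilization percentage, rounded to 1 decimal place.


Elements per cache line = floor(256 / 48) = 5
Bytes used = 5 * 4 = 20
Utilization = 20 / 256 * 100 = 7.8%

7.8


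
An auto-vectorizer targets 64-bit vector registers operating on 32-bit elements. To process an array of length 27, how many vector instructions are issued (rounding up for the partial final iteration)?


Width = 64 / 32 = 2 elements per vector op
Iterations = ceil(27 / 2) = 14

14


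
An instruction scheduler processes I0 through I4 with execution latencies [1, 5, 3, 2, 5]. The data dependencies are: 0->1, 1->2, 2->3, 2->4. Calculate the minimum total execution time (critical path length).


Compute longest path through dependency graph: dist(Ik) = max over predecessors of dist + latency(Ik).
dist(I0) = latency 1 = 1
dist(I1) = dist(I0) + 5 = 1 + 5 = 6
dist(I2) = dist(I1) + 3 = 6 + 3 = 9
dist(I3) = dist(I2) + 2 = 9 + 2 = 11
dist(I4) = dist(I2) + 5 = 9 + 5 = 14
Critical path = max dist = 14

14


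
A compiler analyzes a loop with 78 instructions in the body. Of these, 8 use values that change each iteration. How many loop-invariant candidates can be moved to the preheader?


Invariant candidates = total - loop-dependent
= 78 - 8 = 70

70


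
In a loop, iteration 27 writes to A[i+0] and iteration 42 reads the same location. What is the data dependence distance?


Distance = read iteration - write iteration
= 42 - 27 = 15

15


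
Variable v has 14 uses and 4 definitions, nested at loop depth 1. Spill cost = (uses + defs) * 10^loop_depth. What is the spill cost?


uses + defs = 14 + 4 = 18
10^1 = 10
Spill cost = 18 * 10 = 180

180


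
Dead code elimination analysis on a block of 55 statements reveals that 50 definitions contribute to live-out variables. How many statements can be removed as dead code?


Dead code = total statements - live definitions
= 55 - 50 = 5

5


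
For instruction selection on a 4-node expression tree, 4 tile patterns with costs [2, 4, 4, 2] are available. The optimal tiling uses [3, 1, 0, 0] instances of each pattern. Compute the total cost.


Total cost = sum(count_i * cost_i)
= 3*2 + 1*4 + 0*4 + 0*2
= 10

10


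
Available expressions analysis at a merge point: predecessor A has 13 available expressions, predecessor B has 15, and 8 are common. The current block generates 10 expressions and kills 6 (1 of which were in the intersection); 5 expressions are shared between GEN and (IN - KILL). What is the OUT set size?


IN = intersection of predecessors = 8
IN - KILL = 8 - 1 = 7
|OUT| = |GEN| + |IN - KILL| - |GEN ∩ (IN - KILL)| = 10 + 7 - 5 = 12

12


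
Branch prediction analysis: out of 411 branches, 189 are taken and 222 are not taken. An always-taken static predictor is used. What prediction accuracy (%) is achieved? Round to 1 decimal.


Predictor: always-taken
Correct predictions = 189
Accuracy = 189 / 411 * 100 = 46.0%

46.0


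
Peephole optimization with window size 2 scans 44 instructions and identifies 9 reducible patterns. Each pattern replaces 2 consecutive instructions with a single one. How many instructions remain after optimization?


Each match removes 1 instructions.
Total removed = 9 * 1 = 9
Remaining = 44 - 9 = 35

35


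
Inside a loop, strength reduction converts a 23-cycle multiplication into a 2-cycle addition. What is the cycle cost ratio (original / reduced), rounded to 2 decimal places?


Ratio = mult_cost / add_cost = 23 / 2 = 11.5

11.5


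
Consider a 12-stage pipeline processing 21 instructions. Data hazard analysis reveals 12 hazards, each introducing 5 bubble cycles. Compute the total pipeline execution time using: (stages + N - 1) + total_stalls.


Base cycles = 12 + 21 - 1 = 32
Total stalls = 12 * 5 = 60
Total = 32 + 60 = 92

92


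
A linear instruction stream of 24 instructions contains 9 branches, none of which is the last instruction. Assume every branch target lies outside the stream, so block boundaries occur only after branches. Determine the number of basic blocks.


With no in-sequence branch targets, the leaders are the first instruction plus the instruction after each branch.
Number of basic blocks = branches + 1
= 9 + 1 = 10

10


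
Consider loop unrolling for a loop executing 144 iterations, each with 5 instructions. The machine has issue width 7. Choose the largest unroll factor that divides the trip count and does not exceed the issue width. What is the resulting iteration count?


Largest divisor of 144 <= 7 is 6
New iterations = 144 / 6 = 24

24


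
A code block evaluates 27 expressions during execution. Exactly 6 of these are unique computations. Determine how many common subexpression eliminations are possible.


CSE count = total expressions - unique expressions
= 27 - 6 = 21

21


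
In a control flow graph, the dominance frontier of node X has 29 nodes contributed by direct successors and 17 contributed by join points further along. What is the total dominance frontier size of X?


DF(X) = direct successor contributions + join point contributions
= 29 + 17 = 46

46


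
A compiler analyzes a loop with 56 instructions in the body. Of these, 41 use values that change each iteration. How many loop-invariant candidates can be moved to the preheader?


Invariant candidates = total - loop-dependent
= 56 - 41 = 15

15


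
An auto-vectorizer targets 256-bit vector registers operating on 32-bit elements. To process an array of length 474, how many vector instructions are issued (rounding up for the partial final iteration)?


Width = 256 / 32 = 8 elements per vector op
Iterations = ceil(474 / 8) = 60

60


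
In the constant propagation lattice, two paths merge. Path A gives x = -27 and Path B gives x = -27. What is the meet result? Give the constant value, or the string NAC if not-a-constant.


Meet operation: if both paths give the same constant, result is that constant; if they differ, result is NAC (not-a-constant).
Path A: -27, Path B: -27 -> equal
Result: constant -> -27

-27


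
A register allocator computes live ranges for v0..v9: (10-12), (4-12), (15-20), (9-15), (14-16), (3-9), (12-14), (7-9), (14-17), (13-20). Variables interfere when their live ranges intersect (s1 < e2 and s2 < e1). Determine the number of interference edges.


Check all pairs for overlapping intervals.
Two intervals (s1,e1) and (s2,e2) overlap if s1 < e2 and s2 < e1.
v0 (10-12) vs v1..v9: overlaps v1, v3 -> 2
v1 (4-12) vs v2..v9: overlaps v3, v5, v7 -> 3
v2 (15-20) vs v3..v9: overlaps v4, v8, v9 -> 3
v3 (9-15) vs v4..v9: overlaps v4, v6, v8, v9 -> 4
v4 (14-16) vs v5..v9: overlaps v8, v9 -> 2
v5 (3-9) vs v6..v9: overlaps v7 -> 1
v6 (12-14) vs v7..v9: overlaps v9 -> 1
v7 (7-9) vs v8..v9: overlaps none -> 0
v8 (14-17) vs v9: overlaps v9 -> 1
Total overlapping pairs = 2 + 3 + 3 + 4 + 2 + 1 + 1 + 0 + 1 = 17

17


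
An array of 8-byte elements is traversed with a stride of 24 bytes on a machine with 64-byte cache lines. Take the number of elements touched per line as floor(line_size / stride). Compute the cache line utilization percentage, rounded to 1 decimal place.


Elements per cache line = floor(64 / 24) = 2
Bytes used = 2 * 8 = 16
Utilization = 16 / 64 * 100 = 25.0%

25.0


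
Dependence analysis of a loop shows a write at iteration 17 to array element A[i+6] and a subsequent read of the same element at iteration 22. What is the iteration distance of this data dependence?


Distance = read iteration - write iteration
= 22 - 17 = 5

5


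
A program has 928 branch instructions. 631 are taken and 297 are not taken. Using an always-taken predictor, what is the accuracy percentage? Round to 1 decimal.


Predictor: always-taken
Correct predictions = 631
Accuracy = 631 / 928 * 100 = 68.0%

68.0


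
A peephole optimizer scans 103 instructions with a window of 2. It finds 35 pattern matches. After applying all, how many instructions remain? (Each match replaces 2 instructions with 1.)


Each match removes 1 instructions.
Total removed = 35 * 1 = 35
Remaining = 103 - 35 = 68

68


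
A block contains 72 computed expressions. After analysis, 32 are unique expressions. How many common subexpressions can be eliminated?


CSE count = total expressions - unique expressions
= 72 - 32 = 40

40


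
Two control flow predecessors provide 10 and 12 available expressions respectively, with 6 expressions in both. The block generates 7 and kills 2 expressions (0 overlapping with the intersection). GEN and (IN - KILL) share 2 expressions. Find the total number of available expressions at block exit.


IN = intersection of predecessors = 6
IN - KILL = 6 - 0 = 6
|OUT| = |GEN| + |IN - KILL| - |GEN ∩ (IN - KILL)| = 7 + 6 - 2 = 11

11


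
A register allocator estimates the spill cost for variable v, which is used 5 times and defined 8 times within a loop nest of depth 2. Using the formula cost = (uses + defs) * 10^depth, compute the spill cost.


uses + defs = 5 + 8 = 13
10^2 = 100
Spill cost = 13 * 100 = 1300

1300


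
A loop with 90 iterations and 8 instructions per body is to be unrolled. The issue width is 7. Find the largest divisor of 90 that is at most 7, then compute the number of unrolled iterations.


Largest divisor of 90 <= 7 is 6
New iterations = 90 / 6 = 15

15


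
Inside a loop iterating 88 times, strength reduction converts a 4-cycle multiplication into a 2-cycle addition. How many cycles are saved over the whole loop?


Per-iteration saving = 4 - 2 = 2
Total saved = 88 * 2 = 176

176


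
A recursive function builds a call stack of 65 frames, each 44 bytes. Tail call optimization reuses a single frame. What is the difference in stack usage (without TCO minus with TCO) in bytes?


Without TCO: 65 * 44 = 2860 bytes
With TCO: reuse 1 frame = 44 bytes
Savings = 2860 - 44 = 2816

2816


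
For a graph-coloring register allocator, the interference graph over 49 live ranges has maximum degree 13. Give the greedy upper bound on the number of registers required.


Greedy coloring never needs more than (max_degree + 1) colors: when coloring a vertex, at most max_degree neighbors are already colored.
Upper bound = 13 + 1 = 14

14


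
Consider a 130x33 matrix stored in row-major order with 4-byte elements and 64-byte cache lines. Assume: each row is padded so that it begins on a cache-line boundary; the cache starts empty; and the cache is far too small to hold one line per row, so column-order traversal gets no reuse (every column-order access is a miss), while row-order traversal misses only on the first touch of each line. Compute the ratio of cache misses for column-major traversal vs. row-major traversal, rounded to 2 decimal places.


Each row occupies 33 * 4 = 132 bytes and starts on a line boundary, so it spans ceil(132 / 64) = 3 cache lines.
Row-major traversal misses (one per line touched): 130 * ceil(33 * 4 / 64) = 390
Column-major traversal misses (no reuse, every access misses): 130 * 33 = 4290
Ratio = 4290 / 390 = 11.0

11.0


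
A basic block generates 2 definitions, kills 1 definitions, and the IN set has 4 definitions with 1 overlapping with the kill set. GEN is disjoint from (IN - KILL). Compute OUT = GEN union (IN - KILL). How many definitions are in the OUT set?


IN - KILL: 4 - 1 = 3 surviving definitions
OUT = GEN + surviving = 2 + 3 = 5

5


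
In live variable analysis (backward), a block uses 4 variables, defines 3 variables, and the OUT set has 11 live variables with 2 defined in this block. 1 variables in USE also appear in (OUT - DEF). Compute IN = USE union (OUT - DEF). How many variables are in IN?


OUT - DEF: 11 - 2 = 9
|IN| = |USE| + |OUT - DEF| - |USE ∩ (OUT - DEF)| = 4 + 9 - 1 = 12

12


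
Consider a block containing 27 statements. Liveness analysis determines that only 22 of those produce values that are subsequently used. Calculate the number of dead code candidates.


Dead code = total statements - live definitions
= 27 - 22 = 5

5


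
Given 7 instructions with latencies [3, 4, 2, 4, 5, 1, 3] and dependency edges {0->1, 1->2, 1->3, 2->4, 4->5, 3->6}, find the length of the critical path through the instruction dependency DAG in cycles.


Compute longest path through dependency graph: dist(Ik) = max over predecessors of dist + latency(Ik).
dist(I0) = latency 3 = 3
dist(I1) = dist(I0) + 4 = 3 + 4 = 7
dist(I2) = dist(I1) + 2 = 7 + 2 = 9
dist(I3) = dist(I1) + 4 = 7 + 4 = 11
dist(I4) = dist(I2) + 5 = 9 + 5 = 14
dist(I5) = dist(I4) + 1 = 14 + 1 = 15
dist(I6) = dist(I3) + 3 = 11 + 3 = 14
Critical path = max dist = 15

15


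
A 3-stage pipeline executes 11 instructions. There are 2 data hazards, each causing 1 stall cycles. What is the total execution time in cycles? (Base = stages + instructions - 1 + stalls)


Base cycles = 3 + 11 - 1 = 13
Total stalls = 2 * 1 = 2
Total = 13 + 2 = 15

15


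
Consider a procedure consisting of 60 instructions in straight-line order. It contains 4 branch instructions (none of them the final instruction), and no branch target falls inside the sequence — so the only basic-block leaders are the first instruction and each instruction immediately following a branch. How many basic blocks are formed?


With no in-sequence branch targets, the leaders are the first instruction plus the instruction after each branch.
Number of basic blocks = branches + 1
= 4 + 1 = 5

5


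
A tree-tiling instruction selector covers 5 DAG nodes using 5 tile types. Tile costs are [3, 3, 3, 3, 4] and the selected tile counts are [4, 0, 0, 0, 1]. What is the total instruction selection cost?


Total cost = sum(count_i * cost_i)
= 4*3 + 0*3 + 0*3 + 0*3 + 1*4
= 16

16


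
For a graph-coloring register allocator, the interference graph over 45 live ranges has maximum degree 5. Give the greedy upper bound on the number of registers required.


Greedy coloring never needs more than (max_degree + 1) colors: when coloring a vertex, at most max_degree neighbors are already colored.
Upper bound = 5 + 1 = 6

6


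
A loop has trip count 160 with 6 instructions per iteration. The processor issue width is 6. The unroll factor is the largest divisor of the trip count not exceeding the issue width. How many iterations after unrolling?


Largest divisor of 160 <= 6 is 5
New iterations = 160 / 5 = 32

32


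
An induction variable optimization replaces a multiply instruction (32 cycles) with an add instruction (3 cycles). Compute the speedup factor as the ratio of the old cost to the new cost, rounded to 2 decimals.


Ratio = mult_cost / add_cost = 32 / 3 = 10.67

10.67


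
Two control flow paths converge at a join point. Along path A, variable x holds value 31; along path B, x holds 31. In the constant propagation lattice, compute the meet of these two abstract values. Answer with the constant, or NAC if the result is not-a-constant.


Meet operation: if both paths give the same constant, result is that constant; if they differ, result is NAC (not-a-constant).
Path A: 31, Path B: 31 -> equal
Result: constant -> 31

31


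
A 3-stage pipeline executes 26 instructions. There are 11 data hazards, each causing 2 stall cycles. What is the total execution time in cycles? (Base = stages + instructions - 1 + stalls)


Base cycles = 3 + 26 - 1 = 28
Total stalls = 11 * 2 = 22
Total = 28 + 22 = 50

50


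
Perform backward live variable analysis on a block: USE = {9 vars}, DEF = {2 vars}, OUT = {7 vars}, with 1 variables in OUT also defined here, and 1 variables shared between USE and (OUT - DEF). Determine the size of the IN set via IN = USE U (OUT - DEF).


OUT - DEF: 7 - 1 = 6
|IN| = |USE| + |OUT - DEF| - |USE ∩ (OUT - DEF)| = 9 + 6 - 1 = 14

14


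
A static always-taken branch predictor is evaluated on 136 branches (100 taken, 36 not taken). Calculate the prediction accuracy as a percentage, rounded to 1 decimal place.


Predictor: always-taken
Correct predictions = 100
Accuracy = 100 / 136 * 100 = 73.5%

73.5


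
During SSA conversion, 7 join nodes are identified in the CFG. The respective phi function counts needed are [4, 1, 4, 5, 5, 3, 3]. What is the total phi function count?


Total phi functions = sum of phi functions at each join node
= 4 + 1 + 4 + 5 + 5 + 3 + 3 = 25

25


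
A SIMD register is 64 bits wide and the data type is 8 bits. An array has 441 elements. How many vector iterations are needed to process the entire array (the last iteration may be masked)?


Width = 64 / 8 = 8 elements per vector op
Iterations = ceil(441 / 8) = 56

56


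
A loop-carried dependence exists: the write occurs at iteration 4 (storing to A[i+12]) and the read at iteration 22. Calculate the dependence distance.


Distance = read iteration - write iteration
= 22 - 4 = 18

18


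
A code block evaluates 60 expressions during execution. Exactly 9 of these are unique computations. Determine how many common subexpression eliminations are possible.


CSE count = total expressions - unique expressions
= 60 - 9 = 51

51


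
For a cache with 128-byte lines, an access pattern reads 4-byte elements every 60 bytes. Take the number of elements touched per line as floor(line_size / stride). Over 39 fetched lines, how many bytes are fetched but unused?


Elements per line = floor(128 / 60) = 2
Bytes used per line = 2 * 4 = 8
Wasted per line = 128 - 8 = 120
Total wasted = 120 * 39 = 4680

4680


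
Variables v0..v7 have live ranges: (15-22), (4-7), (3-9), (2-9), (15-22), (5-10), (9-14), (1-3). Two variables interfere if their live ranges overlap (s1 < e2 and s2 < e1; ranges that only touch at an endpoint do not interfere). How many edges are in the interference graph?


Check all pairs for overlapping intervals.
Two intervals (s1,e1) and (s2,e2) overlap if s1 < e2 and s2 < e1.
v0 (15-22) vs v1..v7: overlaps v4 -> 1
v1 (4-7) vs v2..v7: overlaps v2, v3, v5 -> 3
v2 (3-9) vs v3..v7: overlaps v3, v5 -> 2
v3 (2-9) vs v4..v7: overlaps v5, v7 -> 2
v4 (15-22) vs v5..v7: overlaps none -> 0
v5 (5-10) vs v6..v7: overlaps v6 -> 1
v6 (9-14) vs v7: overlaps none -> 0
Total overlapping pairs = 1 + 3 + 2 + 2 + 0 + 1 + 0 = 9

9


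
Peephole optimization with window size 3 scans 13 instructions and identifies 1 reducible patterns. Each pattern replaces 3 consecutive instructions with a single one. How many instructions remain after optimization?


Each match removes 2 instructions.
Total removed = 1 * 2 = 2
Remaining = 13 - 2 = 11

11
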